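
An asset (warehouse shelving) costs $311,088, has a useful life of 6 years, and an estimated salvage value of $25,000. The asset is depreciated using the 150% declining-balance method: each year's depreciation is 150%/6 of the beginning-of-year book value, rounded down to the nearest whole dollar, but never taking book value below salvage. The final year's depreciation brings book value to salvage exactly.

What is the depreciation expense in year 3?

$43,746

Depreciable base = $311,088 − $25,000 = $286,088.
Year 1: ⌊$311,088 × 150%/6⌋ = $77,772. Book value $233,316.
Year 2: ⌊$233,316 × 150%/6⌋ = $58,329. Book value $174,987.
Year 3: ⌊$174,987 × 150%/6⌋ = $43,746. Book value $131,241.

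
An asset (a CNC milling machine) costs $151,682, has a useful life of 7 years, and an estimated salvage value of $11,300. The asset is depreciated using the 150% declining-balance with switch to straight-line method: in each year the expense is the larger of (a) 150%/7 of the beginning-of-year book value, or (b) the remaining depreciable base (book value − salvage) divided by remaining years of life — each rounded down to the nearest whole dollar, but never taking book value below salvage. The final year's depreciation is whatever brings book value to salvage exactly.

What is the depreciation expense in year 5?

Depreciable base = $151,682 − $11,300 = $140,382.
Year 1: DB = ⌊$151,682 × 150%/7⌋ = $32,503; SL = ⌊$140,382/7⌋ = $20,054 → take DB $32,503. Book value $119,179.
Year 2: DB = ⌊$119,179 × 150%/7⌋ = $25,538; SL = ⌊$107,879/6⌋ = $17,979 → take DB $25,538. Book value $93,641.
Year 3: DB = ⌊$93,641 × 150%/7⌋ = $20,065; SL = ⌊$82,341/5⌋ = $16,468 → take DB $20,065. Book value $73,576.
Year 4: DB = ⌊$73,576 × 150%/7⌋ = $15,766; SL = ⌊$62,276/4⌋ = $15,569 → take DB $15,766. Book value $57,810.
Year 5: DB = ⌊$57,810 × 150%/7⌋ = $12,387; SL = ⌊$46,510/3⌋ = $15,503 → take SL $15,503. Book value $42,307.

$15,503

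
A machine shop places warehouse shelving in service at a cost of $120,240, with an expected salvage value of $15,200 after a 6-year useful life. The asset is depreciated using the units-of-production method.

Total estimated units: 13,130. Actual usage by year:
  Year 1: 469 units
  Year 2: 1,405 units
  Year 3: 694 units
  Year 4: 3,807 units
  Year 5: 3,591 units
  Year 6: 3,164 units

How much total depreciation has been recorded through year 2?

$14,992

Depreciable base = $120,240 − $15,200 = $105,040.
Rate = $105,040 / 13,130 units = $8 per unit.
Year 1: 469 × $8 = $3,752. Book value $116,488.
Year 2: 1,405 × $8 = $11,240. Book value $105,248.
Accumulated through year 2 = $120,240 − $105,248 = $14,992.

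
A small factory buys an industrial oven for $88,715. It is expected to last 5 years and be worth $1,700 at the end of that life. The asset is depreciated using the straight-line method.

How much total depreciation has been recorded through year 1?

$17,403

Depreciable base = $88,715 − $1,700 = $87,015.
Annual expense = $87,015 / 5 = $17,403.
End of year 1: book value $71,312.
Accumulated through year 1 = $88,715 − $71,312 = $17,403.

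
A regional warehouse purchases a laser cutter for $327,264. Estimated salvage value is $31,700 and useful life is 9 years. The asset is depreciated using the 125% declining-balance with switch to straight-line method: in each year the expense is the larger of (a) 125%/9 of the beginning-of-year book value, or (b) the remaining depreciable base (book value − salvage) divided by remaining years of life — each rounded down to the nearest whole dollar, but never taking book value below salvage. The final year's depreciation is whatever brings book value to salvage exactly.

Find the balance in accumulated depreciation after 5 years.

$177,385

Depreciable base = $327,264 − $31,700 = $295,564.
Year 1: DB = ⌊$327,264 × 125%/9⌋ = $45,453; SL = ⌊$295,564/9⌋ = $32,840 → take DB $45,453. Book value $281,811.
Year 2: DB = ⌊$281,811 × 125%/9⌋ = $39,140; SL = ⌊$250,111/8⌋ = $31,263 → take DB $39,140. Book value $242,671.
Year 3: DB = ⌊$242,671 × 125%/9⌋ = $33,704; SL = ⌊$210,971/7⌋ = $30,138 → take DB $33,704. Book value $208,967.
Year 4: DB = ⌊$208,967 × 125%/9⌋ = $29,023; SL = ⌊$177,267/6⌋ = $29,544 → take SL $29,544. Book value $179,423.
Year 5: DB = ⌊$179,423 × 125%/9⌋ = $24,919; SL = ⌊$147,723/5⌋ = $29,544 → take SL $29,544. Book value $149,879.
Accumulated through year 5 = $327,264 − $149,879 = $177,385.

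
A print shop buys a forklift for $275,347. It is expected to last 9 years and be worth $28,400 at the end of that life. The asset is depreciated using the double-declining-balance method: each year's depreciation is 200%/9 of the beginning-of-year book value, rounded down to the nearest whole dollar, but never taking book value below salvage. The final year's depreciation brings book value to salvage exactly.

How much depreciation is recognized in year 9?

$8,476

Depreciable base = $275,347 − $28,400 = $246,947.
Year 1: ⌊$275,347 × 200%/9⌋ = $61,188. Book value $214,159.
Year 2: ⌊$214,159 × 200%/9⌋ = $47,590. Book value $166,569.
Year 3: ⌊$166,569 × 200%/9⌋ = $37,015. Book value $129,554.
Year 4: ⌊$129,554 × 200%/9⌋ = $28,789. Book value $100,765.
Year 5: ⌊$100,765 × 200%/9⌋ = $22,392. Book value $78,373.
Year 6: ⌊$78,373 × 200%/9⌋ = $17,416. Book value $60,957.
Year 7: ⌊$60,957 × 200%/9⌋ = $13,546. Book value $47,411.
Year 8: ⌊$47,411 × 200%/9⌋ = $10,535. Book value $36,876.
Year 9 (final): $36,876 − $28,400 = $8,476. Book value $28,400.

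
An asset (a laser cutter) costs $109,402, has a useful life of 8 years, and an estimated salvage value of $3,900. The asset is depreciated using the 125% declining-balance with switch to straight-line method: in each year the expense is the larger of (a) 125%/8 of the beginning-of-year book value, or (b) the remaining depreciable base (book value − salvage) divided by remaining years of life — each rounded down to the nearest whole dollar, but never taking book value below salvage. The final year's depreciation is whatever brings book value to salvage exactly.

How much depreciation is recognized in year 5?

Depreciable base = $109,402 − $3,900 = $105,502.
Year 1: DB = ⌊$109,402 × 125%/8⌋ = $17,094; SL = ⌊$105,502/8⌋ = $13,187 → take DB $17,094. Book value $92,308.
Year 2: DB = ⌊$92,308 × 125%/8⌋ = $14,423; SL = ⌊$88,408/7⌋ = $12,629 → take DB $14,423. Book value $77,885.
Year 3: DB = ⌊$77,885 × 125%/8⌋ = $12,169; SL = ⌊$73,985/6⌋ = $12,330 → take SL $12,330. Book value $65,555.
Year 4: DB = ⌊$65,555 × 125%/8⌋ = $10,242; SL = ⌊$61,655/5⌋ = $12,331 → take SL $12,331. Book value $53,224.
Year 5: DB = ⌊$53,224 × 125%/8⌋ = $8,316; SL = ⌊$49,324/4⌋ = $12,331 → take SL $12,331. Book value $40,893.

$12,331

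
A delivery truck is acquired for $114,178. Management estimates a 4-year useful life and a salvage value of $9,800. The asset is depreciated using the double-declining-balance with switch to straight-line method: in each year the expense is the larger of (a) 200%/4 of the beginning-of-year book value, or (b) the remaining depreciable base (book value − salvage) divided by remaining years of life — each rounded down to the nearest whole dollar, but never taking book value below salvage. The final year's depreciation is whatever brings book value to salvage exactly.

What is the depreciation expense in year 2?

Depreciable base = $114,178 − $9,800 = $104,378.
Year 1: DB = ⌊$114,178 × 200%/4⌋ = $57,089; SL = ⌊$104,378/4⌋ = $26,094 → take DB $57,089. Book value $57,089.
Year 2: DB = ⌊$57,089 × 200%/4⌋ = $28,544; SL = ⌊$47,289/3⌋ = $15,763 → take DB $28,544. Book value $28,545.

$28,544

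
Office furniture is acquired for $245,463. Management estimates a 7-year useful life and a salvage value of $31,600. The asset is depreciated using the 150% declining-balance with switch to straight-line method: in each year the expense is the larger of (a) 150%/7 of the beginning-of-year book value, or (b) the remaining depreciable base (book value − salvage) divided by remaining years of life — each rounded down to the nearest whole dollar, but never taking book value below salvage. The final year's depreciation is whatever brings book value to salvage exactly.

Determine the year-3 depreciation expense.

$32,472

Depreciable base = $245,463 − $31,600 = $213,863.
Year 1: DB = ⌊$245,463 × 150%/7⌋ = $52,599; SL = ⌊$213,863/7⌋ = $30,551 → take DB $52,599. Book value $192,864.
Year 2: DB = ⌊$192,864 × 150%/7⌋ = $41,328; SL = ⌊$161,264/6⌋ = $26,877 → take DB $41,328. Book value $151,536.
Year 3: DB = ⌊$151,536 × 150%/7⌋ = $32,472; SL = ⌊$119,936/5⌋ = $23,987 → take DB $32,472. Book value $119,064.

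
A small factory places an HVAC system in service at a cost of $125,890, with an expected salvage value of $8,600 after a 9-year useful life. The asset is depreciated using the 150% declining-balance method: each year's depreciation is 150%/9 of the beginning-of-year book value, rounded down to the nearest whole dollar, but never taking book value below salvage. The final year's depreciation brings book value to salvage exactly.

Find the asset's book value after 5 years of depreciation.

$50,595

Depreciable base = $125,890 − $8,600 = $117,290.
Year 1: ⌊$125,890 × 150%/9⌋ = $20,981. Book value $104,909.
Year 2: ⌊$104,909 × 150%/9⌋ = $17,484. Book value $87,425.
Year 3: ⌊$87,425 × 150%/9⌋ = $14,570. Book value $72,855.
Year 4: ⌊$72,855 × 150%/9⌋ = $12,142. Book value $60,713.
Year 5: ⌊$60,713 × 150%/9⌋ = $10,118. Book value $50,595.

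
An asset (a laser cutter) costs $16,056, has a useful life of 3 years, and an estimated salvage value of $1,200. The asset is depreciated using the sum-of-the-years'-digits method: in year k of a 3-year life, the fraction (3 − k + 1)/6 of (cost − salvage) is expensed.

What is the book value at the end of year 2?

Depreciable base = $16,056 − $1,200 = $14,856.
Sum of the years' digits = 3+2+1 = 6.
Year 1: $14,856 × 3/6 = $7,428. Book value $8,628.
Year 2: $14,856 × 2/6 = $4,952. Book value $3,676.

$3,676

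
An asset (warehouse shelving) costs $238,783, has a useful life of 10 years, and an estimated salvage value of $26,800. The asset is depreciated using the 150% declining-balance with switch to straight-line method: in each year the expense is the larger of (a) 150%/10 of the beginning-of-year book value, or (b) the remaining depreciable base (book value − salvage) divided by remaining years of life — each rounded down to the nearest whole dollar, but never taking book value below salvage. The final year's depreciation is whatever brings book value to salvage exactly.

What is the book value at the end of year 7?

$74,245

Depreciable base = $238,783 − $26,800 = $211,983.
Year 1: DB = ⌊$238,783 × 150%/10⌋ = $35,817; SL = ⌊$211,983/10⌋ = $21,198 → take DB $35,817. Book value $202,966.
Year 2: DB = ⌊$202,966 × 150%/10⌋ = $30,444; SL = ⌊$176,166/9⌋ = $19,574 → take DB $30,444. Book value $172,522.
Year 3: DB = ⌊$172,522 × 150%/10⌋ = $25,878; SL = ⌊$145,722/8⌋ = $18,215 → take DB $25,878. Book value $146,644.
Year 4: DB = ⌊$146,644 × 150%/10⌋ = $21,996; SL = ⌊$119,844/7⌋ = $17,120 → take DB $21,996. Book value $124,648.
Year 5: DB = ⌊$124,648 × 150%/10⌋ = $18,697; SL = ⌊$97,848/6⌋ = $16,308 → take DB $18,697. Book value $105,951.
Year 6: DB = ⌊$105,951 × 150%/10⌋ = $15,892; SL = ⌊$79,151/5⌋ = $15,830 → take DB $15,892. Book value $90,059.
Year 7: DB = ⌊$90,059 × 150%/10⌋ = $13,508; SL = ⌊$63,259/4⌋ = $15,814 → take SL $15,814. Book value $74,245.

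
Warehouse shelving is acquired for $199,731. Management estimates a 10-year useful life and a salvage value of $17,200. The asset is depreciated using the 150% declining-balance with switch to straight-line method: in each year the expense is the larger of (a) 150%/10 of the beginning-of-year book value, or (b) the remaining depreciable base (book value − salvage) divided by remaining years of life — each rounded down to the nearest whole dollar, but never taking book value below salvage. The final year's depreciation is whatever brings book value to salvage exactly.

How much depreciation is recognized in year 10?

$14,285

Depreciable base = $199,731 − $17,200 = $182,531.
Year 1: DB = ⌊$199,731 × 150%/10⌋ = $29,959; SL = ⌊$182,531/10⌋ = $18,253 → take DB $29,959. Book value $169,772.
Year 2: DB = ⌊$169,772 × 150%/10⌋ = $25,465; SL = ⌊$152,572/9⌋ = $16,952 → take DB $25,465. Book value $144,307.
Year 3: DB = ⌊$144,307 × 150%/10⌋ = $21,646; SL = ⌊$127,107/8⌋ = $15,888 → take DB $21,646. Book value $122,661.
Year 4: DB = ⌊$122,661 × 150%/10⌋ = $18,399; SL = ⌊$105,461/7⌋ = $15,065 → take DB $18,399. Book value $104,262.
Year 5: DB = ⌊$104,262 × 150%/10⌋ = $15,639; SL = ⌊$87,062/6⌋ = $14,510 → take DB $15,639. Book value $88,623.
Year 6: DB = ⌊$88,623 × 150%/10⌋ = $13,293; SL = ⌊$71,423/5⌋ = $14,284 → take SL $14,284. Book value $74,339.
Year 7: DB = ⌊$74,339 × 150%/10⌋ = $11,150; SL = ⌊$57,139/4⌋ = $14,284 → take SL $14,284. Book value $60,055.
Year 8: DB = ⌊$60,055 × 150%/10⌋ = $9,008; SL = ⌊$42,855/3⌋ = $14,285 → take SL $14,285. Book value $45,770.
Year 9: DB = ⌊$45,770 × 150%/10⌋ = $6,865; SL = ⌊$28,570/2⌋ = $14,285 → take SL $14,285. Book value $31,485.
Year 10 (final): $31,485 − $17,200 = $14,285. Book value $17,200.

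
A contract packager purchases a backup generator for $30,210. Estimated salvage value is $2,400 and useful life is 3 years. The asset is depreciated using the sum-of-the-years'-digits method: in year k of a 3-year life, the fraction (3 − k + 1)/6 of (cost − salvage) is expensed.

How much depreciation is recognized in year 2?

$9,270

Depreciable base = $30,210 − $2,400 = $27,810.
Sum of the years' digits = 3+2+1 = 6.
Year 1: $27,810 × 3/6 = $13,905. Book value $16,305.
Year 2: $27,810 × 2/6 = $9,270. Book value $7,035.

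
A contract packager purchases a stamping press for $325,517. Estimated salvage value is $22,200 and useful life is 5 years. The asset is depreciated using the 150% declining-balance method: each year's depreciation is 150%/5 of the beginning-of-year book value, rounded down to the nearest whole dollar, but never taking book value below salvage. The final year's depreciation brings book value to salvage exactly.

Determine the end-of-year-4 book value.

Depreciable base = $325,517 − $22,200 = $303,317.
Year 1: ⌊$325,517 × 150%/5⌋ = $97,655. Book value $227,862.
Year 2: ⌊$227,862 × 150%/5⌋ = $68,358. Book value $159,504.
Year 3: ⌊$159,504 × 150%/5⌋ = $47,851. Book value $111,653.
Year 4: ⌊$111,653 × 150%/5⌋ = $33,495. Book value $78,158.

$78,158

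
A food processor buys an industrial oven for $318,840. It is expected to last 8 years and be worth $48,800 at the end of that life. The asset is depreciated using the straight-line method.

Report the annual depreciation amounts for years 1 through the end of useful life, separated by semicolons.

Depreciable base = $318,840 − $48,800 = $270,040.
Annual expense = $270,040 / 8 = $33,755.
End of year 1: book value $285,085.
End of year 2: book value $251,330.
End of year 3: book value $217,575.
End of year 4: book value $183,820.
End of year 5: book value $150,065.
End of year 6: book value $116,310.
End of year 7: book value $82,555.
End of year 8: book value $48,800.

$33,755; $33,755; $33,755; $33,755; $33,755; $33,755; $33,755; $33,755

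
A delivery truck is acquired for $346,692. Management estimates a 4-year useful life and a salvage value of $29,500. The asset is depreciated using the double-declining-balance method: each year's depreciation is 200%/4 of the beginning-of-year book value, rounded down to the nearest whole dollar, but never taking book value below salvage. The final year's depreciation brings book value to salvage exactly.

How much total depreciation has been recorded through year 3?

$303,355

Depreciable base = $346,692 − $29,500 = $317,192.
Year 1: ⌊$346,692 × 200%/4⌋ = $173,346. Book value $173,346.
Year 2: ⌊$173,346 × 200%/4⌋ = $86,673. Book value $86,673.
Year 3: ⌊$86,673 × 200%/4⌋ = $43,336. Book value $43,337.
Accumulated through year 3 = $346,692 − $43,337 = $303,355.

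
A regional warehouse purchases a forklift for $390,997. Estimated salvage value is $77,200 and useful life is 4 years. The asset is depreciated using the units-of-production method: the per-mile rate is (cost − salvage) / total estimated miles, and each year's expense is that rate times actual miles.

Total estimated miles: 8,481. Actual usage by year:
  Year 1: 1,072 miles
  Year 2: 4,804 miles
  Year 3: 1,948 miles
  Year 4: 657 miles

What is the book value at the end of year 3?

$101,509

Depreciable base = $390,997 − $77,200 = $313,797.
Rate = $313,797 / 8,481 miles = $37 per mile.
Year 1: 1,072 × $37 = $39,664. Book value $351,333.
Year 2: 4,804 × $37 = $177,748. Book value $173,585.
Year 3: 1,948 × $37 = $72,076. Book value $101,509.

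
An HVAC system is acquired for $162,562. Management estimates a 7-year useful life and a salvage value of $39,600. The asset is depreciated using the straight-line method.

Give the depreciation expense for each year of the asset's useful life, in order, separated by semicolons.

Depreciable base = $162,562 − $39,600 = $122,962.
Annual expense = $122,962 / 7 = $17,566.
End of year 1: book value $144,996.
End of year 2: book value $127,430.
End of year 3: book value $109,864.
End of year 4: book value $92,298.
End of year 5: book value $74,732.
End of year 6: book value $57,166.
End of year 7: book value $39,600.

$17,566; $17,566; $17,566; $17,566; $17,566; $17,566; $17,566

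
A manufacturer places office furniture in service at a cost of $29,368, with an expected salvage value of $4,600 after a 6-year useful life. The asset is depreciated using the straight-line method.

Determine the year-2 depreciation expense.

Depreciable base = $29,368 − $4,600 = $24,768.
Annual expense = $24,768 / 6 = $4,128.

$4,128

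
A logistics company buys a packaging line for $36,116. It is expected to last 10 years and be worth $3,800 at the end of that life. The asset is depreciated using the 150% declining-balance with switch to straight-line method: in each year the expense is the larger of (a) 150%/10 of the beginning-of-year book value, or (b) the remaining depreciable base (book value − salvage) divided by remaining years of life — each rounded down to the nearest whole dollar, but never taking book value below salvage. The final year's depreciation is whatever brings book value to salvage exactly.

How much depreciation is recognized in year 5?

Depreciable base = $36,116 − $3,800 = $32,316.
Year 1: DB = ⌊$36,116 × 150%/10⌋ = $5,417; SL = ⌊$32,316/10⌋ = $3,231 → take DB $5,417. Book value $30,699.
Year 2: DB = ⌊$30,699 × 150%/10⌋ = $4,604; SL = ⌊$26,899/9⌋ = $2,988 → take DB $4,604. Book value $26,095.
Year 3: DB = ⌊$26,095 × 150%/10⌋ = $3,914; SL = ⌊$22,295/8⌋ = $2,786 → take DB $3,914. Book value $22,181.
Year 4: DB = ⌊$22,181 × 150%/10⌋ = $3,327; SL = ⌊$18,381/7⌋ = $2,625 → take DB $3,327. Book value $18,854.
Year 5: DB = ⌊$18,854 × 150%/10⌋ = $2,828; SL = ⌊$15,054/6⌋ = $2,509 → take DB $2,828. Book value $16,026.

$2,828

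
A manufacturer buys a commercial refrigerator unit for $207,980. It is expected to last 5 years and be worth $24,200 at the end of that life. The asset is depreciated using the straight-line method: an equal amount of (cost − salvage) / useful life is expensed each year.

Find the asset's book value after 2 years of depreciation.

Depreciable base = $207,980 − $24,200 = $183,780.
Annual expense = $183,780 / 5 = $36,756.
End of year 1: book value $171,224.
End of year 2: book value $134,468.

$134,468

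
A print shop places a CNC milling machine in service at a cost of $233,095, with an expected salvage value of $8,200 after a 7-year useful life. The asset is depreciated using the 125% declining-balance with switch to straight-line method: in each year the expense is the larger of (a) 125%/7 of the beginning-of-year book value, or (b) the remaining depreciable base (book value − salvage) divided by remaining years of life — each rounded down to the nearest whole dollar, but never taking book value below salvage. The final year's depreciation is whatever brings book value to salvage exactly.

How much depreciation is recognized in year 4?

$29,816

Depreciable base = $233,095 − $8,200 = $224,895.
Year 1: DB = ⌊$233,095 × 125%/7⌋ = $41,624; SL = ⌊$224,895/7⌋ = $32,127 → take DB $41,624. Book value $191,471.
Year 2: DB = ⌊$191,471 × 125%/7⌋ = $34,191; SL = ⌊$183,271/6⌋ = $30,545 → take DB $34,191. Book value $157,280.
Year 3: DB = ⌊$157,280 × 125%/7⌋ = $28,085; SL = ⌊$149,080/5⌋ = $29,816 → take SL $29,816. Book value $127,464.
Year 4: DB = ⌊$127,464 × 125%/7⌋ = $22,761; SL = ⌊$119,264/4⌋ = $29,816 → take SL $29,816. Book value $97,648.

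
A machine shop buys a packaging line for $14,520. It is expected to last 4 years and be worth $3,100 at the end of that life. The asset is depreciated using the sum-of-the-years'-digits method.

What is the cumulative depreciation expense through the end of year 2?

$7,994

Depreciable base = $14,520 − $3,100 = $11,420.
Sum of the years' digits = 4+3+2+1 = 10.
Year 1: $11,420 × 4/10 = $4,568. Book value $9,952.
Year 2: $11,420 × 3/10 = $3,426. Book value $6,526.
Accumulated through year 2 = $14,520 − $6,526 = $7,994.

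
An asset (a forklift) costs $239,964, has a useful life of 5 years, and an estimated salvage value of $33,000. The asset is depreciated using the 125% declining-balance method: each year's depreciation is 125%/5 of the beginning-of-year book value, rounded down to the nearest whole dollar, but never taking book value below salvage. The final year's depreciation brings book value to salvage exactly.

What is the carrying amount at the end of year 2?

Depreciable base = $239,964 − $33,000 = $206,964.
Year 1: ⌊$239,964 × 125%/5⌋ = $59,991. Book value $179,973.
Year 2: ⌊$179,973 × 125%/5⌋ = $44,993. Book value $134,980.

$134,980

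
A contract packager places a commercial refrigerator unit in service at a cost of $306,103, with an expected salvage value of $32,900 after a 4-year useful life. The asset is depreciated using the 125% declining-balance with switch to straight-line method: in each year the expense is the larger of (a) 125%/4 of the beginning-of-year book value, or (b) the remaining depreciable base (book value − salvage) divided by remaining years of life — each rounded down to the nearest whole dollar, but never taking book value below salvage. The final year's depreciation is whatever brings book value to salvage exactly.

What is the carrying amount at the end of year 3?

$88,791

Depreciable base = $306,103 − $32,900 = $273,203.
Year 1: DB = ⌊$306,103 × 125%/4⌋ = $95,657; SL = ⌊$273,203/4⌋ = $68,300 → take DB $95,657. Book value $210,446.
Year 2: DB = ⌊$210,446 × 125%/4⌋ = $65,764; SL = ⌊$177,546/3⌋ = $59,182 → take DB $65,764. Book value $144,682.
Year 3: DB = ⌊$144,682 × 125%/4⌋ = $45,213; SL = ⌊$111,782/2⌋ = $55,891 → take SL $55,891. Book value $88,791.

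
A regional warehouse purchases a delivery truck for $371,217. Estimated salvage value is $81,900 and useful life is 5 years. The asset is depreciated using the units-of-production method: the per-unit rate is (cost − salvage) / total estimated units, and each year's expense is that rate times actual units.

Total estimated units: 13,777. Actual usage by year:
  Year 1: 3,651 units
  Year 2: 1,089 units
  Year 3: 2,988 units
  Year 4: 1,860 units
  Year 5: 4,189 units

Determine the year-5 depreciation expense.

Depreciable base = $371,217 − $81,900 = $289,317.
Rate = $289,317 / 13,777 units = $21 per unit.
Year 1: 3,651 × $21 = $76,671. Book value $294,546.
Year 2: 1,089 × $21 = $22,869. Book value $271,677.
Year 3: 2,988 × $21 = $62,748. Book value $208,929.
Year 4: 1,860 × $21 = $39,060. Book value $169,869.
Year 5: 4,189 × $21 = $87,969. Book value $81,900.

$87,969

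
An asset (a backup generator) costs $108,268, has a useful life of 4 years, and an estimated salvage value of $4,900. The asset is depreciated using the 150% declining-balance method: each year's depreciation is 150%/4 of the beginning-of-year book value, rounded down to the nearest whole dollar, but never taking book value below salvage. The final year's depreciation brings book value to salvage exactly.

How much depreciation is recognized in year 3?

Depreciable base = $108,268 − $4,900 = $103,368.
Year 1: ⌊$108,268 × 150%/4⌋ = $40,600. Book value $67,668.
Year 2: ⌊$67,668 × 150%/4⌋ = $25,375. Book value $42,293.
Year 3: ⌊$42,293 × 150%/4⌋ = $15,859. Book value $26,434.

$15,859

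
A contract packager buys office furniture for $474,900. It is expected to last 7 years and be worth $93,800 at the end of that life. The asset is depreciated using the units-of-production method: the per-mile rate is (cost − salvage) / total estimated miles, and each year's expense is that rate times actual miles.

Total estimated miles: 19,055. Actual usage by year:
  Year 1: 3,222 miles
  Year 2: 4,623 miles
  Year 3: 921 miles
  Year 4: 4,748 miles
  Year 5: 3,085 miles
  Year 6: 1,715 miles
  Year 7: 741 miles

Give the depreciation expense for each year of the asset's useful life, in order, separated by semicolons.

$64,440; $92,460; $18,420; $94,960; $61,700; $34,300; $14,820

Depreciable base = $474,900 − $93,800 = $381,100.
Rate = $381,100 / 19,055 miles = $20 per mile.
Year 1: 3,222 × $20 = $64,440. Book value $410,460.
Year 2: 4,623 × $20 = $92,460. Book value $318,000.
Year 3: 921 × $20 = $18,420. Book value $299,580.
Year 4: 4,748 × $20 = $94,960. Book value $204,620.
Year 5: 3,085 × $20 = $61,700. Book value $142,920.
Year 6: 1,715 × $20 = $34,300. Book value $108,620.
Year 7: 741 × $20 = $14,820. Book value $93,800.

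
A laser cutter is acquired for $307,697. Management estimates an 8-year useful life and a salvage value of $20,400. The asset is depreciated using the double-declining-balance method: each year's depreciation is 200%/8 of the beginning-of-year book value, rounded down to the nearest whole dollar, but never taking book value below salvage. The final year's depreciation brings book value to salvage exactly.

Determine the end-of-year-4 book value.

$97,358

Depreciable base = $307,697 − $20,400 = $287,297.
Year 1: ⌊$307,697 × 200%/8⌋ = $76,924. Book value $230,773.
Year 2: ⌊$230,773 × 200%/8⌋ = $57,693. Book value $173,080.
Year 3: ⌊$173,080 × 200%/8⌋ = $43,270. Book value $129,810.
Year 4: ⌊$129,810 × 200%/8⌋ = $32,452. Book value $97,358.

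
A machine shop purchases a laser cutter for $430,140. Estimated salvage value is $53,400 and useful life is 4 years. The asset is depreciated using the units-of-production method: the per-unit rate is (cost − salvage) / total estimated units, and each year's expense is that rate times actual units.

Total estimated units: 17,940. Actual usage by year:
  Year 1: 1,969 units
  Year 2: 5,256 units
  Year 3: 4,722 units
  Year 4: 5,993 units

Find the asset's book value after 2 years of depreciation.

Depreciable base = $430,140 − $53,400 = $376,740.
Rate = $376,740 / 17,940 units = $21 per unit.
Year 1: 1,969 × $21 = $41,349. Book value $388,791.
Year 2: 5,256 × $21 = $110,376. Book value $278,415.

$278,415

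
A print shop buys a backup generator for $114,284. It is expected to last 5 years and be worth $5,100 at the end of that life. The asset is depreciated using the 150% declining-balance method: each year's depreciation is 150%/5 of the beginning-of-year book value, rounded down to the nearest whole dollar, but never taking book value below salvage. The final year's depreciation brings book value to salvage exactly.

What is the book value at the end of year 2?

$56,000

Depreciable base = $114,284 − $5,100 = $109,184.
Year 1: ⌊$114,284 × 150%/5⌋ = $34,285. Book value $79,999.
Year 2: ⌊$79,999 × 150%/5⌋ = $23,999. Book value $56,000.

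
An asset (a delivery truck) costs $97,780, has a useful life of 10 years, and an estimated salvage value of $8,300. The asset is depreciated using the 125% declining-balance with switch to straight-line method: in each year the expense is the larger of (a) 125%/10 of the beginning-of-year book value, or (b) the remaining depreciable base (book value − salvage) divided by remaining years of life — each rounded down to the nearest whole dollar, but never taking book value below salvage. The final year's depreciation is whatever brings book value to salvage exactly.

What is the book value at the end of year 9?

Depreciable base = $97,780 − $8,300 = $89,480.
Year 1: DB = ⌊$97,780 × 125%/10⌋ = $12,222; SL = ⌊$89,480/10⌋ = $8,948 → take DB $12,222. Book value $85,558.
Year 2: DB = ⌊$85,558 × 125%/10⌋ = $10,694; SL = ⌊$77,258/9⌋ = $8,584 → take DB $10,694. Book value $74,864.
Year 3: DB = ⌊$74,864 × 125%/10⌋ = $9,358; SL = ⌊$66,564/8⌋ = $8,320 → take DB $9,358. Book value $65,506.
Year 4: DB = ⌊$65,506 × 125%/10⌋ = $8,188; SL = ⌊$57,206/7⌋ = $8,172 → take DB $8,188. Book value $57,318.
Year 5: DB = ⌊$57,318 × 125%/10⌋ = $7,164; SL = ⌊$49,018/6⌋ = $8,169 → take SL $8,169. Book value $49,149.
Year 6: DB = ⌊$49,149 × 125%/10⌋ = $6,143; SL = ⌊$40,849/5⌋ = $8,169 → take SL $8,169. Book value $40,980.
Year 7: DB = ⌊$40,980 × 125%/10⌋ = $5,122; SL = ⌊$32,680/4⌋ = $8,170 → take SL $8,170. Book value $32,810.
Year 8: DB = ⌊$32,810 × 125%/10⌋ = $4,101; SL = ⌊$24,510/3⌋ = $8,170 → take SL $8,170. Book value $24,640.
Year 9: DB = ⌊$24,640 × 125%/10⌋ = $3,080; SL = ⌊$16,340/2⌋ = $8,170 → take SL $8,170. Book value $16,470.

$16,470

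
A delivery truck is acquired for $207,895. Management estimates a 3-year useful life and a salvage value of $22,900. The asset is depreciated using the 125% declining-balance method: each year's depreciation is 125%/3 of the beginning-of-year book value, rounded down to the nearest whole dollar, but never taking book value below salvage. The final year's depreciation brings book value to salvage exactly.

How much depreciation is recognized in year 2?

$50,530

Depreciable base = $207,895 − $22,900 = $184,995.
Year 1: ⌊$207,895 × 125%/3⌋ = $86,622. Book value $121,273.
Year 2: ⌊$121,273 × 125%/3⌋ = $50,530. Book value $70,743.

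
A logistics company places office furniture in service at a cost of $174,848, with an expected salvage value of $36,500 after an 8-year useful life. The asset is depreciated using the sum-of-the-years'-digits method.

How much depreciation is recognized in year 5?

$15,372

Depreciable base = $174,848 − $36,500 = $138,348.
Sum of the years' digits = 8+7+6+5+4+3+2+1 = 36.
Year 1: $138,348 × 8/36 = $30,744. Book value $144,104.
Year 2: $138,348 × 7/36 = $26,901. Book value $117,203.
Year 3: $138,348 × 6/36 = $23,058. Book value $94,145.
Year 4: $138,348 × 5/36 = $19,215. Book value $74,930.
Year 5: $138,348 × 4/36 = $15,372. Book value $59,558.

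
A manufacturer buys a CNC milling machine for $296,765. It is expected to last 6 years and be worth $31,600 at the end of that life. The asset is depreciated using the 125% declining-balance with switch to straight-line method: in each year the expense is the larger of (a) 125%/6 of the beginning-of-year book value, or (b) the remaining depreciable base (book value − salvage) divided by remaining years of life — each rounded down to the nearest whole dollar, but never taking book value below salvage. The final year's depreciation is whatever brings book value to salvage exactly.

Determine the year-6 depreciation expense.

$38,549

Depreciable base = $296,765 − $31,600 = $265,165.
Year 1: DB = ⌊$296,765 × 125%/6⌋ = $61,826; SL = ⌊$265,165/6⌋ = $44,194 → take DB $61,826. Book value $234,939.
Year 2: DB = ⌊$234,939 × 125%/6⌋ = $48,945; SL = ⌊$203,339/5⌋ = $40,667 → take DB $48,945. Book value $185,994.
Year 3: DB = ⌊$185,994 × 125%/6⌋ = $38,748; SL = ⌊$154,394/4⌋ = $38,598 → take DB $38,748. Book value $147,246.
Year 4: DB = ⌊$147,246 × 125%/6⌋ = $30,676; SL = ⌊$115,646/3⌋ = $38,548 → take SL $38,548. Book value $108,698.
Year 5: DB = ⌊$108,698 × 125%/6⌋ = $22,645; SL = ⌊$77,098/2⌋ = $38,549 → take SL $38,549. Book value $70,149.
Year 6 (final): $70,149 − $31,600 = $38,549. Book value $31,600.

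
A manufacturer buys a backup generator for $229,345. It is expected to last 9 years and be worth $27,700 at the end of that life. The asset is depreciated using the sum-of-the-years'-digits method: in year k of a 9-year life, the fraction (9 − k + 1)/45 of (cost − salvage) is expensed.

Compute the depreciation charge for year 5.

Depreciable base = $229,345 − $27,700 = $201,645.
Sum of the years' digits = 9+8+7+6+5+4+3+2+1 = 45.
Year 1: $201,645 × 9/45 = $40,329. Book value $189,016.
Year 2: $201,645 × 8/45 = $35,848. Book value $153,168.
Year 3: $201,645 × 7/45 = $31,367. Book value $121,801.
Year 4: $201,645 × 6/45 = $26,886. Book value $94,915.
Year 5: $201,645 × 5/45 = $22,405. Book value $72,510.

$22,405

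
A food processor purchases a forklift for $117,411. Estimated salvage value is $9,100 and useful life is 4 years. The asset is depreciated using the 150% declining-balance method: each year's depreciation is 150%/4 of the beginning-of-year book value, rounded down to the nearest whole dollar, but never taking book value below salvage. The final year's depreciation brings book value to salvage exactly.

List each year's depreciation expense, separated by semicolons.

$44,029; $27,518; $17,199; $19,565

Depreciable base = $117,411 − $9,100 = $108,311.
Year 1: ⌊$117,411 × 150%/4⌋ = $44,029. Book value $73,382.
Year 2: ⌊$73,382 × 150%/4⌋ = $27,518. Book value $45,864.
Year 3: ⌊$45,864 × 150%/4⌋ = $17,199. Book value $28,665.
Year 4 (final): $28,665 − $9,100 = $19,565. Book value $9,100.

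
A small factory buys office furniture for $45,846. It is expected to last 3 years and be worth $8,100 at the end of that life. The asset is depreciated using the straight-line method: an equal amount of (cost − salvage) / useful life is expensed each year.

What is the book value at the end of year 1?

Depreciable base = $45,846 − $8,100 = $37,746.
Annual expense = $37,746 / 3 = $12,582.
End of year 1: book value $33,264.

$33,264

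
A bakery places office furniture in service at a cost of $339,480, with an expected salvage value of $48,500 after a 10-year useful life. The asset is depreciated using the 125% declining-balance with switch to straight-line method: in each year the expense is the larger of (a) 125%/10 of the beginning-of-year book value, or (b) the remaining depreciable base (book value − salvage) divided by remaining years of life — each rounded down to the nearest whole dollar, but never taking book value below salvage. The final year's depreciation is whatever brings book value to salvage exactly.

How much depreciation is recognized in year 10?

Depreciable base = $339,480 − $48,500 = $290,980.
Year 1: DB = ⌊$339,480 × 125%/10⌋ = $42,435; SL = ⌊$290,980/10⌋ = $29,098 → take DB $42,435. Book value $297,045.
Year 2: DB = ⌊$297,045 × 125%/10⌋ = $37,130; SL = ⌊$248,545/9⌋ = $27,616 → take DB $37,130. Book value $259,915.
Year 3: DB = ⌊$259,915 × 125%/10⌋ = $32,489; SL = ⌊$211,415/8⌋ = $26,426 → take DB $32,489. Book value $227,426.
Year 4: DB = ⌊$227,426 × 125%/10⌋ = $28,428; SL = ⌊$178,926/7⌋ = $25,560 → take DB $28,428. Book value $198,998.
Year 5: DB = ⌊$198,998 × 125%/10⌋ = $24,874; SL = ⌊$150,498/6⌋ = $25,083 → take SL $25,083. Book value $173,915.
Year 6: DB = ⌊$173,915 × 125%/10⌋ = $21,739; SL = ⌊$125,415/5⌋ = $25,083 → take SL $25,083. Book value $148,832.
Year 7: DB = ⌊$148,832 × 125%/10⌋ = $18,604; SL = ⌊$100,332/4⌋ = $25,083 → take SL $25,083. Book value $123,749.
Year 8: DB = ⌊$123,749 × 125%/10⌋ = $15,468; SL = ⌊$75,249/3⌋ = $25,083 → take SL $25,083. Book value $98,666.
Year 9: DB = ⌊$98,666 × 125%/10⌋ = $12,333; SL = ⌊$50,166/2⌋ = $25,083 → take SL $25,083. Book value $73,583.
Year 10 (final): $73,583 − $48,500 = $25,083. Book value $48,500.

$25,083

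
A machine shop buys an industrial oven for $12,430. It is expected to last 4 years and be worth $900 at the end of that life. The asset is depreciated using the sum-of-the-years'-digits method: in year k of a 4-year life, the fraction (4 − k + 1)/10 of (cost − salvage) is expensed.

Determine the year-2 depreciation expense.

$3,459

Depreciable base = $12,430 − $900 = $11,530.
Sum of the years' digits = 4+3+2+1 = 10.
Year 1: $11,530 × 4/10 = $4,612. Book value $7,818.
Year 2: $11,530 × 3/10 = $3,459. Book value $4,359.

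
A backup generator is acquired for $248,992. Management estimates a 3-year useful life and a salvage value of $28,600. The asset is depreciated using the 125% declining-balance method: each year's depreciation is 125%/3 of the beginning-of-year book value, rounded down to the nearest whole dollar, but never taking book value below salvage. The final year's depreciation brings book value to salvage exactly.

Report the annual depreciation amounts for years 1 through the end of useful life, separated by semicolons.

$103,746; $60,519; $56,127

Depreciable base = $248,992 − $28,600 = $220,392.
Year 1: ⌊$248,992 × 125%/3⌋ = $103,746. Book value $145,246.
Year 2: ⌊$145,246 × 125%/3⌋ = $60,519. Book value $84,727.
Year 3 (final): $84,727 − $28,600 = $56,127. Book value $28,600.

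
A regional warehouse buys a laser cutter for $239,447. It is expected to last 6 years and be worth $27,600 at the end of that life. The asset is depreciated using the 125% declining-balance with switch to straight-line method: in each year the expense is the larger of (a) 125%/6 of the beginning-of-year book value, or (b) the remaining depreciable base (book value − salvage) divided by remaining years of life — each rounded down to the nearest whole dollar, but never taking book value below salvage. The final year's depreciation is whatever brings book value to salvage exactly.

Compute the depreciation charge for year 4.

Depreciable base = $239,447 − $27,600 = $211,847.
Year 1: DB = ⌊$239,447 × 125%/6⌋ = $49,884; SL = ⌊$211,847/6⌋ = $35,307 → take DB $49,884. Book value $189,563.
Year 2: DB = ⌊$189,563 × 125%/6⌋ = $39,492; SL = ⌊$161,963/5⌋ = $32,392 → take DB $39,492. Book value $150,071.
Year 3: DB = ⌊$150,071 × 125%/6⌋ = $31,264; SL = ⌊$122,471/4⌋ = $30,617 → take DB $31,264. Book value $118,807.
Year 4: DB = ⌊$118,807 × 125%/6⌋ = $24,751; SL = ⌊$91,207/3⌋ = $30,402 → take SL $30,402. Book value $88,405.

$30,402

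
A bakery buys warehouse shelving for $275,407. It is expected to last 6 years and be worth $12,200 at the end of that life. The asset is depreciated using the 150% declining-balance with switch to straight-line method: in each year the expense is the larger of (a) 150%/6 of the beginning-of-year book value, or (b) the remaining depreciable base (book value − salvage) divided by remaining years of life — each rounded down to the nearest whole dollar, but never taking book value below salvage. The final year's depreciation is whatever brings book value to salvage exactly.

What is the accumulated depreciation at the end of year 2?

Depreciable base = $275,407 − $12,200 = $263,207.
Year 1: DB = ⌊$275,407 × 150%/6⌋ = $68,851; SL = ⌊$263,207/6⌋ = $43,867 → take DB $68,851. Book value $206,556.
Year 2: DB = ⌊$206,556 × 150%/6⌋ = $51,639; SL = ⌊$194,356/5⌋ = $38,871 → take DB $51,639. Book value $154,917.
Accumulated through year 2 = $275,407 − $154,917 = $120,490.

$120,490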